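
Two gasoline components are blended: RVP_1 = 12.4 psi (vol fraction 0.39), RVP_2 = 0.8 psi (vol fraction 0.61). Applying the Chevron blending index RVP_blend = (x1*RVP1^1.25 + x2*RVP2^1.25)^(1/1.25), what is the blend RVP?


Chevron index: RVP_blend = (sum xi*RVPi^1.25)^(1/1.25)
RVP^1.25 terms: 0.39 * 12.4^1.25 + 0.61 * 0.8^1.25 = 9.53642
RVP_blend = 9.53642^(1/1.25) = 6.074

6.074 psi


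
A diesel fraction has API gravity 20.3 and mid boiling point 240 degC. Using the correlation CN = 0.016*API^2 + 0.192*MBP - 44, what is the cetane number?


CN = 0.016 * 20.3^2 + 0.192 * 240 - 44
CN = 6.59344 + 46.08 - 44 = 8.67344

8.67344


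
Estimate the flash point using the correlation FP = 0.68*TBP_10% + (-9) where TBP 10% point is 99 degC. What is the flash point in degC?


FP = 0.68 * 99 + (-9) = 58.32

58.32 degC


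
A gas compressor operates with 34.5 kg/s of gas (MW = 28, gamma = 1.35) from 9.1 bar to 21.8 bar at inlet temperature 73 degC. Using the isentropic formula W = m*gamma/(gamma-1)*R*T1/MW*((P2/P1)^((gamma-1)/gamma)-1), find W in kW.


Isentropic work: W = m*(gamma/(gamma-1))*(R*T1/MW)*((P2/P1)^((gamma-1)/gamma) - 1)
T1 = 73 + 273.15 = 346.15 K
Pressure ratio = 21.8 / 9.1 = 2.3956
Exponent = (1.35 - 1)/1.35 = 0.259259
(P2/P1)^exp - 1 = 2.3956^0.259259 - 1 = 0.254199
W = 34.5 * 1.35 / 0.35 * 8.314 * 346.15 / 28 * 0.254199 = 3477

3477 kW


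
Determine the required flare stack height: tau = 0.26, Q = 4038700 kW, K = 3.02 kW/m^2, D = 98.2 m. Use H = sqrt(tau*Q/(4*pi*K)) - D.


tau*Q/(4*pi*K) = 0.26 * 4038700 / (4 * pi * 3.02) = 27669.3
sqrt(27669.3) = 166.341
H = 166.341 - 98.2 = 68.14

68.14 m


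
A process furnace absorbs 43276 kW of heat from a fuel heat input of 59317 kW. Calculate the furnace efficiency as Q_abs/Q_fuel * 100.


Furnace efficiency = Q_absorbed / Q_fuel * 100
= 43276 / 59317 * 100 = 72.96

72.96 %


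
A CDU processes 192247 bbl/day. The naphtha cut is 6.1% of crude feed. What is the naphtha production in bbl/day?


Crude throughput = 192247 bbl/day
Fraction yield = 6.1%
yield = throughput * fraction / 100
yield = 192247 * 6.1 / 100 = 11727.067

11727.067 bbl/day


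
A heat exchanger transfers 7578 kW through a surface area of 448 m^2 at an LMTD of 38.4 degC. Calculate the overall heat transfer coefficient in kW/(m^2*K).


From Q = U*A*LMTD, U = Q / (A * LMTD)
U = 7578 / (448 * 38.4) = 7578 / 17203.2 = 0.4405

0.4405 kW/(m^2*K)


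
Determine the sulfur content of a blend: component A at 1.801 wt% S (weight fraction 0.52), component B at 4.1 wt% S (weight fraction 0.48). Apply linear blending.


Linear sulfur blending: S_blend = x1*S1 + x2*S2
Contribution 1: 0.52 * 1.801 = 0.93652 wt%
Contribution 2: 0.48 * 4.1 = 1.968 wt%
S_blend = 0.93652 + 1.968 = 2.90452

2.90452 wt%


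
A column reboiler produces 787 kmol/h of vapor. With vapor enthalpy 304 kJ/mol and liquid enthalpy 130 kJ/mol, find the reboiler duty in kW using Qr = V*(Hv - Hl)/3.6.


Qr = 787 * (304 - 130) / 3.6 = 787 * 174 / 3.6 = 38040

38040 kW


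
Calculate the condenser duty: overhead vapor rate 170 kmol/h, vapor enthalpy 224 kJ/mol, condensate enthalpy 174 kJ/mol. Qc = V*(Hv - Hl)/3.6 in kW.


Qc = 170 * (224 - 174) / 3.6 = 170 * 50 / 3.6 = 2361

2361 kW


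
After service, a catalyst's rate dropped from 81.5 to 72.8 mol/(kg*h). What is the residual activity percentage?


Activity (%) = (rate_used / rate_fresh) * 100
rate_used = 72.8, rate_fresh = 81.5
= (72.8 / 81.5) * 100
= 0.8933 * 100 = 89.33

89.33 %


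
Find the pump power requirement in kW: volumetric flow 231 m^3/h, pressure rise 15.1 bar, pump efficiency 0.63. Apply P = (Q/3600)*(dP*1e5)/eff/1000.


Q = 231 / 3600 = 0.0641667 m^3/s
P = 0.0641667 * (15.1 * 1e5) / 0.63 / 1000 = 153.8

153.8 kW


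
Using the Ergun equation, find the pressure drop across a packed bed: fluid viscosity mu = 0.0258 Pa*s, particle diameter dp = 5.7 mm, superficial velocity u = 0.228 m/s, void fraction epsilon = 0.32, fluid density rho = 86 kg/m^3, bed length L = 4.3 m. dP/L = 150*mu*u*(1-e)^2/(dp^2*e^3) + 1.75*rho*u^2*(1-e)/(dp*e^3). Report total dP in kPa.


dp = 5.7 mm = 0.0057 m
Viscous term = 150*0.0258*0.228*(1-0.32)^2 / (0.0057^2*0.32^3) = 383234
Inertial term = 1.75*86*0.228^2*(1-0.32) / (0.0057*0.32^3) = 28483.3
dP/L = 383234 + 28483.3 = 411717 Pa/m
dP = 411717 * 4.3 / 1000 = 1770 kPa

1770 kPa


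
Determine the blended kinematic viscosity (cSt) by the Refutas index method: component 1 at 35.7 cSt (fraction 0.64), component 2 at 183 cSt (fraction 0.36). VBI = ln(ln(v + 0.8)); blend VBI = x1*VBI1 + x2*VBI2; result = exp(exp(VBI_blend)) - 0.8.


Refutas method: VBN_i = 14.534*ln(ln(visc_i + 0.8)) + 10.975, blended linearly by mass fraction; since VBN is linear in VBI_i = ln(ln(visc_i + 0.8)) and the fractions sum to 1, blend VBI directly: visc = exp(exp(VBI_blend)) - 0.8
VBI_1 = ln(ln(35.7 + 0.8)) = 1.28019
VBI_2 = ln(ln(183 + 0.8)) = 1.65132
VBI_blend = 0.64 * 1.28019 + 0.36 * 1.65132 = 1.4138
visc_blend = exp(exp(1.4138)) - 0.8 = 60.24

60.24 cSt


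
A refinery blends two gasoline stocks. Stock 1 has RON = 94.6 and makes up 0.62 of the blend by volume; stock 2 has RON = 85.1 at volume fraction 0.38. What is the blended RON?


Linear blending: RON_blend = sum(vi * RONi)
Contribution 1: 0.62 * 94.6 = 58.652
Contribution 2: 0.38 * 85.1 = 32.338
RON_blend = 58.652 + 32.338 = 90.99

90.99


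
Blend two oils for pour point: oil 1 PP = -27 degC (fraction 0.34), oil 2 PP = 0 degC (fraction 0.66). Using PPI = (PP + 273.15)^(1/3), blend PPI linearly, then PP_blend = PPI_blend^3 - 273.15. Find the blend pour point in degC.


PPI_1 = (-27 + 273.15)^(1/3) = 6.2671
PPI_2 = (0 + 273.15)^(1/3) = 6.488342
PPI_blend = 0.34 * 6.2671 + 0.66 * 6.488342 = 6.41312
PP_blend = 6.41312^3 - 273.15 = 263.7595 - 273.15 = -9.39

-9.39 degC


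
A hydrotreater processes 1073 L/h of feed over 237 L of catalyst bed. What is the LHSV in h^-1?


LHSV = volumetric feed rate / catalyst volume
= 1073 L/h / 237 L
= 4.527 h^-1

4.527 h^-1


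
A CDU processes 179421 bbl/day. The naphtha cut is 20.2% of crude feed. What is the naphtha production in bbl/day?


Crude throughput = 179421 bbl/day
Fraction yield = 20.2%
yield = throughput * fraction / 100
yield = 179421 * 20.2 / 100 = 36243.042

36243.042 bbl/day


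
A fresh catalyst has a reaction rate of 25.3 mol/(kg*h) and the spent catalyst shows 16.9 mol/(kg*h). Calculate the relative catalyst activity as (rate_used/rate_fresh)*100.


Activity (%) = (rate_used / rate_fresh) * 100
rate_used = 16.9, rate_fresh = 25.3
= (16.9 / 25.3) * 100
= 0.6680 * 100 = 66.80

66.80 %


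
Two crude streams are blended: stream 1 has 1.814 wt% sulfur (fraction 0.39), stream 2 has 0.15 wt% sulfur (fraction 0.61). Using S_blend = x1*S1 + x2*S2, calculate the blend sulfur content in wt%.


Linear sulfur blending: S_blend = x1*S1 + x2*S2
Contribution 1: 0.39 * 1.814 = 0.70746 wt%
Contribution 2: 0.61 * 0.15 = 0.0915 wt%
S_blend = 0.70746 + 0.0915 = 0.79896

0.79896 wt%


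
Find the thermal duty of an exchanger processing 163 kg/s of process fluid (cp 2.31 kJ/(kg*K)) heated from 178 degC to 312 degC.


Q = m_dot * cp * delta_T
delta_T = 312 - 178 = 134 K
Q = 163 * 2.31 * 134
= 376.53 * 134
= 50455.02 kW

50455.02 kW


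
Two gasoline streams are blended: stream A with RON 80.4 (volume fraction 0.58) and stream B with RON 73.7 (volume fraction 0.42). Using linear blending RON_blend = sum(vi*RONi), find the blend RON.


Linear blending: RON_blend = sum(vi * RONi)
Contribution 1: 0.58 * 80.4 = 46.632
Contribution 2: 0.42 * 73.7 = 30.954
RON_blend = 46.632 + 30.954 = 77.586

77.586


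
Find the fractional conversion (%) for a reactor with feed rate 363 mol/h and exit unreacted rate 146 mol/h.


X = (F_in - F_out) / F_in * 100
Moles reacted = 363 - 146 = 217
X = 217 / 363 * 100
= 0.5978 * 100
= 59.78 %

59.78 %


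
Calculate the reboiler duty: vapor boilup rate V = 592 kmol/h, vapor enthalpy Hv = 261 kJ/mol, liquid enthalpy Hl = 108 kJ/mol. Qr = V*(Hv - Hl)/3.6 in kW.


Qr = 592 * (261 - 108) / 3.6 = 592 * 153 / 3.6 = 25160

25160 kW


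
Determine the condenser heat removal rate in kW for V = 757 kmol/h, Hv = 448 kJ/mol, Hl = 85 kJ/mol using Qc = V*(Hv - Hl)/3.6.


Qc = 757 * (448 - 85) / 3.6 = 757 * 363 / 3.6 = 76330

76330 kW


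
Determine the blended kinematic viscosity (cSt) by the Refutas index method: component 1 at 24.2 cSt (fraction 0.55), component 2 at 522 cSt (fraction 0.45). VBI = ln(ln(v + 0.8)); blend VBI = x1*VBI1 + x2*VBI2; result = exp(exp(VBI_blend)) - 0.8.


Refutas method: VBN_i = 14.534*ln(ln(visc_i + 0.8)) + 10.975, blended linearly by mass fraction; since VBN is linear in VBI_i = ln(ln(visc_i + 0.8)) and the fractions sum to 1, blend VBI directly: visc = exp(exp(VBI_blend)) - 0.8
VBI_1 = ln(ln(24.2 + 0.8)) = 1.16903
VBI_2 = ln(ln(522 + 0.8)) = 1.83405
VBI_blend = 0.55 * 1.16903 + 0.45 * 1.83405 = 1.46829
visc_blend = exp(exp(1.46829)) - 0.8 = 76.05

76.05 cSt


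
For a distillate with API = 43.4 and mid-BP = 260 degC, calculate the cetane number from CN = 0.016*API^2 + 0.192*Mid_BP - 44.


CN = 0.016 * 43.4^2 + 0.192 * 260 - 44
CN = 30.13696 + 49.92 - 44 = 36.05696

36.05696


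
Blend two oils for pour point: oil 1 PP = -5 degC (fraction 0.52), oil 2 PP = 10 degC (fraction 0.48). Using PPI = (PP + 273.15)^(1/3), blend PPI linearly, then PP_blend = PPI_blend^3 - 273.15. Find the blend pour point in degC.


PPI_1 = (-5 + 273.15)^(1/3) = 6.448508
PPI_2 = (10 + 273.15)^(1/3) = 6.566574
PPI_blend = 0.52 * 6.448508 + 0.48 * 6.566574 = 6.50518
PP_blend = 6.50518^3 - 273.15 = 275.2821 - 273.15 = 2.13

2.13 degC


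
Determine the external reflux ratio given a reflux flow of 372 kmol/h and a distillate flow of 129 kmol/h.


Reflux ratio definition: R = L / D (liquid returned / distillate withdrawn)
L = 372 kmol/h, D = 129 kmol/h
R = 372 / 129 = 2.884

2.884


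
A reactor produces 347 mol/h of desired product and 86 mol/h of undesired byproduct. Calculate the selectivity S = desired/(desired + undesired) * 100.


Selectivity = desired / (desired + undesired) * 100
Total products = 347 + 86 = 433 mol/h
S = 347 / 433 * 100
= 0.8014 * 100
= 80.14 %

80.14 %


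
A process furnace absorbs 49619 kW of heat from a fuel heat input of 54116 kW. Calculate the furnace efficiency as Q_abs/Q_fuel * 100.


Furnace efficiency = Q_absorbed / Q_fuel * 100
= 49619 / 54116 * 100 = 91.69

91.69 %


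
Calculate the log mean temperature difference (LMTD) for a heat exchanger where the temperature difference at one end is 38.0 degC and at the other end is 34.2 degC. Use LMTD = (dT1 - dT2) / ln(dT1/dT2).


LMTD = (dT1 - dT2) / ln(dT1/dT2)
= (38.0 - 34.2) / ln(38.0 / 34.2) = 3.8 / 0.105361 = 36.07

36.07 degC


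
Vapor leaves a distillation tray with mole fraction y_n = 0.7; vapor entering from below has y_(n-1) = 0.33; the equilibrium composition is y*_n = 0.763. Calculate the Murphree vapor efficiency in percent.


Murphree vapor efficiency: EMV = (y_n - y_(n-1)) / (y*_n - y_(n-1)) * 100
EMV = (0.7 - 0.33) / (0.763 - 0.33) * 100 = 0.37 / 0.433 * 100 = 85.45

85.45 %


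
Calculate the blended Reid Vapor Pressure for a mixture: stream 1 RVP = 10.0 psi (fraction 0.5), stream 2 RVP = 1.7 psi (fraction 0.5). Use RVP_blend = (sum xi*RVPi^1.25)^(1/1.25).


Chevron index: RVP_blend = (sum xi*RVPi^1.25)^(1/1.25)
RVP^1.25 terms: 0.5 * 10.0^1.25 + 0.5 * 1.7^1.25 = 9.86198
RVP_blend = 9.86198^(1/1.25) = 6.240

6.240 psi


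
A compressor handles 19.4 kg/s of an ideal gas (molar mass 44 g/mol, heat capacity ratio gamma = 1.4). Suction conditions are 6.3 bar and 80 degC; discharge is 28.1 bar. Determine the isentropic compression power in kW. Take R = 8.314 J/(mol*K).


Isentropic work: W = m*(gamma/(gamma-1))*(R*T1/MW)*((P2/P1)^((gamma-1)/gamma) - 1)
T1 = 80 + 273.15 = 353.15 K
Pressure ratio = 28.1 / 6.3 = 4.46032
Exponent = (1.4 - 1)/1.4 = 0.285714
(P2/P1)^exp - 1 = 4.46032^0.285714 - 1 = 0.532968
W = 19.4 * 1.4 / 0.4 * 8.314 * 353.15 / 44 * 0.532968 = 2415

2415 kW


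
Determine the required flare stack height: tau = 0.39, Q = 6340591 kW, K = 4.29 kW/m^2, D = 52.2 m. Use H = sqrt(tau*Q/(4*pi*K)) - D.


tau*Q/(4*pi*K) = 0.39 * 6340591 / (4 * pi * 4.29) = 45869.8
sqrt(45869.8) = 214.172
H = 214.172 - 52.2 = 162.0

162.0 m


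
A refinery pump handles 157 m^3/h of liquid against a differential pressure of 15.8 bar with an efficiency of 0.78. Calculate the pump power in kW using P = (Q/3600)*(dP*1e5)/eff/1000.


Q = 157 / 3600 = 0.0436111 m^3/s
P = 0.0436111 * (15.8 * 1e5) / 0.78 / 1000 = 88.34

88.34 kW


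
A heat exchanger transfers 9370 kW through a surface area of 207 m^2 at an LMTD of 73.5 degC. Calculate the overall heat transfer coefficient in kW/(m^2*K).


From Q = U*A*LMTD, U = Q / (A * LMTD)
U = 9370 / (207 * 73.5) = 9370 / 15214.5 = 0.6159

0.6159 kW/(m^2*K)


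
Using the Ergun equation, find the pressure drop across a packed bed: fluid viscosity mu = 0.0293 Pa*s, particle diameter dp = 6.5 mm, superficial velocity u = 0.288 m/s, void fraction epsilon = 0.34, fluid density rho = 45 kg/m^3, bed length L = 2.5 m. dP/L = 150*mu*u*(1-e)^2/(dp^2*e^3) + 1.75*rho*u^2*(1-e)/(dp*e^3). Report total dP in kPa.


dp = 6.5 mm = 0.0065 m
Viscous term = 150*0.0293*0.288*(1-0.34)^2 / (0.0065^2*0.34^3) = 332029
Inertial term = 1.75*45*0.288^2*(1-0.34) / (0.0065*0.34^3) = 16874.4
dP/L = 332029 + 16874.4 = 348903 Pa/m
dP = 348903 * 2.5 / 1000 = 872.3 kPa

872.3 kPa


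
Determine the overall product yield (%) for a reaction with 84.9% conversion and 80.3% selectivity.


Overall yield = conversion (%) * selectivity (%) / 100
Conversion = 84.9%, Selectivity = 80.3%
Y = 84.9 * 80.3 / 100
= 68.1747 %

68.1747 %


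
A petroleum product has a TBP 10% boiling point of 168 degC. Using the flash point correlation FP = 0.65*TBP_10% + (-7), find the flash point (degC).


FP = 0.65 * 168 + (-7) = 102.2

102.2 degC


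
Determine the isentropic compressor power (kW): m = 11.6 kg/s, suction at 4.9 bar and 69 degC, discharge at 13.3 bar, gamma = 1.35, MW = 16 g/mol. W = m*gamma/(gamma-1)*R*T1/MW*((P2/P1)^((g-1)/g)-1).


Isentropic work: W = m*(gamma/(gamma-1))*(R*T1/MW)*((P2/P1)^((gamma-1)/gamma) - 1)
T1 = 69 + 273.15 = 342.15 K
Pressure ratio = 13.3 / 4.9 = 2.71429
Exponent = (1.35 - 1)/1.35 = 0.259259
(P2/P1)^exp - 1 = 2.71429^0.259259 - 1 = 0.295476
W = 11.6 * 1.35 / 0.35 * 8.314 * 342.15 / 16 * 0.295476 = 2350

2350 kW


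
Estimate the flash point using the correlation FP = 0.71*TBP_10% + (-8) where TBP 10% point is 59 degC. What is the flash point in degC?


FP = 0.71 * 59 + (-8) = 33.89

33.89 degC


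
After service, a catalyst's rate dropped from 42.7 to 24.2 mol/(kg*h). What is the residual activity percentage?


Activity (%) = (rate_used / rate_fresh) * 100
rate_used = 24.2, rate_fresh = 42.7
= (24.2 / 42.7) * 100
= 0.5667 * 100 = 56.67

56.67 %


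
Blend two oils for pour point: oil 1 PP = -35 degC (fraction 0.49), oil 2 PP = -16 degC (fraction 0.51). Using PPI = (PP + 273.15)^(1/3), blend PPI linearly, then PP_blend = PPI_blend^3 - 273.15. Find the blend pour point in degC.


PPI_1 = (-35 + 273.15)^(1/3) = 6.198456
PPI_2 = (-16 + 273.15)^(1/3) = 6.359098
PPI_blend = 0.49 * 6.198456 + 0.51 * 6.359098 = 6.280383
PP_blend = 6.280383^3 - 273.15 = 247.7185 - 273.15 = -25.43

-25.43 degC


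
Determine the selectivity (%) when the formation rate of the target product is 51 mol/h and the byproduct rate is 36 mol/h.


Selectivity = desired / (desired + undesired) * 100
Total products = 51 + 36 = 87 mol/h
S = 51 / 87 * 100
= 0.5862 * 100
= 58.62 %

58.62 %


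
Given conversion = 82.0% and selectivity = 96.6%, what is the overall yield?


Overall yield = conversion (%) * selectivity (%) / 100
Conversion = 82.0%, Selectivity = 96.6%
Y = 82.0 * 96.6 / 100
= 79.212 %

79.212 %


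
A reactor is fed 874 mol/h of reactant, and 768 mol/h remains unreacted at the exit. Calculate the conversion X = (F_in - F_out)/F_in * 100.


X = (F_in - F_out) / F_in * 100
Moles reacted = 874 - 768 = 106
X = 106 / 874 * 100
= 0.1213 * 100
= 12.13 %

12.13 %


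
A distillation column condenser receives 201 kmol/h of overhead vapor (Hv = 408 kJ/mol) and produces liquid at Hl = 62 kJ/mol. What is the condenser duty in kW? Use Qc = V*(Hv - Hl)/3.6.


Qc = 201 * (408 - 62) / 3.6 = 201 * 346 / 3.6 = 19320

19320 kW


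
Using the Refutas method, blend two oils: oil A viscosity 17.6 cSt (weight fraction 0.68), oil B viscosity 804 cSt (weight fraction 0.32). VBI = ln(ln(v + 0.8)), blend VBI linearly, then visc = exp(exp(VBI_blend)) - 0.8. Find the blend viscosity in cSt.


Refutas method: VBN_i = 14.534*ln(ln(visc_i + 0.8)) + 10.975, blended linearly by mass fraction; since VBN is linear in VBI_i = ln(ln(visc_i + 0.8)) and the fractions sum to 1, blend VBI directly: visc = exp(exp(VBI_blend)) - 0.8
VBI_1 = ln(ln(17.6 + 0.8)) = 1.06896
VBI_2 = ln(ln(804 + 0.8)) = 1.9007
VBI_blend = 0.68 * 1.06896 + 0.32 * 1.9007 = 1.33512
visc_blend = exp(exp(1.33512)) - 0.8 = 43.92

43.92 cSt


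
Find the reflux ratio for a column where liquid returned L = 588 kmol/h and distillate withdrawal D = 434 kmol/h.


Reflux ratio definition: R = L / D (liquid returned / distillate withdrawn)
L = 588 kmol/h, D = 434 kmol/h
R = 588 / 434 = 1.355

1.355


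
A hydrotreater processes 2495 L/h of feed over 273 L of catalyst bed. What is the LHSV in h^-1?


LHSV = volumetric feed rate / catalyst volume
= 2495 L/h / 273 L
= 9.139 h^-1

9.139 h^-1


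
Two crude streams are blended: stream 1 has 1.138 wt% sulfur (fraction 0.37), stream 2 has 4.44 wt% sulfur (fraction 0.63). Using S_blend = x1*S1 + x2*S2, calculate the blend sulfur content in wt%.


Linear sulfur blending: S_blend = x1*S1 + x2*S2
Contribution 1: 0.37 * 1.138 = 0.42106 wt%
Contribution 2: 0.63 * 4.44 = 2.7972 wt%
S_blend = 0.42106 + 2.7972 = 3.21826

3.21826 wt%


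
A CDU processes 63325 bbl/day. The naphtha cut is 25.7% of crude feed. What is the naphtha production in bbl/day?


Crude throughput = 63325 bbl/day
Fraction yield = 25.7%
yield = throughput * fraction / 100
yield = 63325 * 25.7 / 100 = 16274.525

16274.525 bbl/day


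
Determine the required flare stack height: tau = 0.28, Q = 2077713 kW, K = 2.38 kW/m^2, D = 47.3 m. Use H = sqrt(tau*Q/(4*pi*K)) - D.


tau*Q/(4*pi*K) = 0.28 * 2077713 / (4 * pi * 2.38) = 19451.7
sqrt(19451.7) = 139.469
H = 139.469 - 47.3 = 92.17

92.17 m


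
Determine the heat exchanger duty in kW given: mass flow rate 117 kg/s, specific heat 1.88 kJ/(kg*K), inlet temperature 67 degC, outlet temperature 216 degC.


Q = m_dot * cp * delta_T
delta_T = 216 - 67 = 149 K
Q = 117 * 1.88 * 149
= 219.96 * 149
= 32774.04 kW

32774.04 kW


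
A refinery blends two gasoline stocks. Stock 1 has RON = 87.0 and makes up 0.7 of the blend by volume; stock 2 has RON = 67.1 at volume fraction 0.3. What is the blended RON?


Linear blending: RON_blend = sum(vi * RONi)
Contribution 1: 0.7 * 87.0 = 60.9
Contribution 2: 0.3 * 67.1 = 20.13
RON_blend = 60.9 + 20.13 = 81.03

81.03


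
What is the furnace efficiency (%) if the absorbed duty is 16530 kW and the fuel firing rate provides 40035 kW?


Furnace efficiency = Q_absorbed / Q_fuel * 100
= 16530 / 40035 * 100 = 41.29

41.29 %


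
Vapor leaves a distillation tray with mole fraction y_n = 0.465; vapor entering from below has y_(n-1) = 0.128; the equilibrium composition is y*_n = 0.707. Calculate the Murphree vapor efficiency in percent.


Murphree vapor efficiency: EMV = (y_n - y_(n-1)) / (y*_n - y_(n-1)) * 100
EMV = (0.465 - 0.128) / (0.707 - 0.128) * 100 = 0.337 / 0.579 * 100 = 58.20

58.20 %


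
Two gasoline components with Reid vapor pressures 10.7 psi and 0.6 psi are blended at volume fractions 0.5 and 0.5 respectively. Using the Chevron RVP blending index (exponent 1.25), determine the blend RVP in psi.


Chevron index: RVP_blend = (sum xi*RVPi^1.25)^(1/1.25)
RVP^1.25 terms: 0.5 * 10.7^1.25 + 0.5 * 0.6^1.25 = 9.94012
RVP_blend = 9.94012^(1/1.25) = 6.279

6.279 psi


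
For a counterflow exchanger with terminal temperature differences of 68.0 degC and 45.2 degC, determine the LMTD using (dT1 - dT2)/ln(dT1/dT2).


LMTD = (dT1 - dT2) / ln(dT1/dT2)
= (68.0 - 45.2) / ln(68.0 / 45.2) = 22.8 / 0.408411 = 55.83

55.83 degC


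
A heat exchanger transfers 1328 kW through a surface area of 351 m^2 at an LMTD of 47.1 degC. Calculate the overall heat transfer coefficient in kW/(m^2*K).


From Q = U*A*LMTD, U = Q / (A * LMTD)
U = 1328 / (351 * 47.1) = 1328 / 16532.1 = 0.08033

0.08033 kW/(m^2*K)


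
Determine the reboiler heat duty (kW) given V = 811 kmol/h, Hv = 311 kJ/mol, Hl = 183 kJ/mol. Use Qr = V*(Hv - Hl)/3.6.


Qr = 811 * (311 - 183) / 3.6 = 811 * 128 / 3.6 = 28840

28840 kW


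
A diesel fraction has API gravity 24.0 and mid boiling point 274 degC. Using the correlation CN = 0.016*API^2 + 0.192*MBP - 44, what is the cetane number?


CN = 0.016 * 24.0^2 + 0.192 * 274 - 44
CN = 9.216 + 52.608 - 44 = 17.824

17.824


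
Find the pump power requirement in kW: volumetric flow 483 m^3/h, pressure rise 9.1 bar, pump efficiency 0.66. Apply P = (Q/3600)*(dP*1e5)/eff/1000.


Q = 483 / 3600 = 0.134167 m^3/s
P = 0.134167 * (9.1 * 1e5) / 0.66 / 1000 = 185.0

185.0 kW


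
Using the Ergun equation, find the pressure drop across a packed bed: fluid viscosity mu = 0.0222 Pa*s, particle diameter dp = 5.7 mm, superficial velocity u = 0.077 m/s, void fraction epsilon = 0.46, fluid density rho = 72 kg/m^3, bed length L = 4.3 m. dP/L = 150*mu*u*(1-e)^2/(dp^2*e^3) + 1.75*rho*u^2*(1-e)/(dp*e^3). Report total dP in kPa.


dp = 5.7 mm = 0.0057 m
Viscous term = 150*0.0222*0.077*(1-0.46)^2 / (0.0057^2*0.46^3) = 23642.8
Inertial term = 1.75*72*0.077^2*(1-0.46) / (0.0057*0.46^3) = 727.105
dP/L = 23642.8 + 727.105 = 24369.9 Pa/m
dP = 24369.9 * 4.3 / 1000 = 104.8 kPa

104.8 kPa


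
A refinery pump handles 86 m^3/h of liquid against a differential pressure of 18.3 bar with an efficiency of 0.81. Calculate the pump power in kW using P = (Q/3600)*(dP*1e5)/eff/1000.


Q = 86 / 3600 = 0.0238889 m^3/s
P = 0.0238889 * (18.3 * 1e5) / 0.81 / 1000 = 53.97

53.97 kW


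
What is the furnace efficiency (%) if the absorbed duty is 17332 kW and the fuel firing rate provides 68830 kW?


Furnace efficiency = Q_absorbed / Q_fuel * 100
= 17332 / 68830 * 100 = 25.18

25.18 %


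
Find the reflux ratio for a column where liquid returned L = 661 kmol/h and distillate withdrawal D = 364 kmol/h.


Reflux ratio definition: R = L / D (liquid returned / distillate withdrawn)
L = 661 kmol/h, D = 364 kmol/h
R = 661 / 364 = 1.816

1.816


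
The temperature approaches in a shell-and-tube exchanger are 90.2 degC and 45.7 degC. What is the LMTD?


LMTD = (dT1 - dT2) / ln(dT1/dT2)
= (90.2 - 45.7) / ln(90.2 / 45.7) = 44.5 / 0.679931 = 65.45

65.45 degC


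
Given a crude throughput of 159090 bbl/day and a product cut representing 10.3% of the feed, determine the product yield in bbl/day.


Crude throughput = 159090 bbl/day
Fraction yield = 10.3%
yield = throughput * fraction / 100
yield = 159090 * 10.3 / 100 = 16386.27

16386.27 bbl/day


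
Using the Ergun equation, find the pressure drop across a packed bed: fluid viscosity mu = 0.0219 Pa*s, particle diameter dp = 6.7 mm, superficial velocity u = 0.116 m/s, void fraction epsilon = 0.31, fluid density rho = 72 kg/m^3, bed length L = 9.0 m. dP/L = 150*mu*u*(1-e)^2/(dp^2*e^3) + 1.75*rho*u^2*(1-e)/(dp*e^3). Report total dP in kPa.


dp = 6.7 mm = 0.0067 m
Viscous term = 150*0.0219*0.116*(1-0.31)^2 / (0.0067^2*0.31^3) = 135662
Inertial term = 1.75*72*0.116^2*(1-0.31) / (0.0067*0.31^3) = 5861.05
dP/L = 135662 + 5861.05 = 141523 Pa/m
dP = 141523 * 9.0 / 1000 = 1274 kPa

1274 kPa


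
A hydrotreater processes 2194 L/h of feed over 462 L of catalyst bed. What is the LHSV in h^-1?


LHSV = volumetric feed rate / catalyst volume
= 2194 L/h / 462 L
= 4.749 h^-1

4.749 h^-1


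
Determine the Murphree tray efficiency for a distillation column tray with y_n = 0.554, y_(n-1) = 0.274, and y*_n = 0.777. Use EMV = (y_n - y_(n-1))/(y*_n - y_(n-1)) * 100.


Murphree vapor efficiency: EMV = (y_n - y_(n-1)) / (y*_n - y_(n-1)) * 100
EMV = (0.554 - 0.274) / (0.777 - 0.274) * 100 = 0.28 / 0.503 * 100 = 55.67

55.67 %


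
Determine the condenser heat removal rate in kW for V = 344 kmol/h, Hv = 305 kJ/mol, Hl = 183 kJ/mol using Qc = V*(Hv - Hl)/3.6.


Qc = 344 * (305 - 183) / 3.6 = 344 * 122 / 3.6 = 11660

11660 kW


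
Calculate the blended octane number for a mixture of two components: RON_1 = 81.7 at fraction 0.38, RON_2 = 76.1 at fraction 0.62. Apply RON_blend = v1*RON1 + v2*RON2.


Linear blending: RON_blend = sum(vi * RONi)
Contribution 1: 0.38 * 81.7 = 31.046
Contribution 2: 0.62 * 76.1 = 47.182
RON_blend = 31.046 + 47.182 = 78.228

78.228


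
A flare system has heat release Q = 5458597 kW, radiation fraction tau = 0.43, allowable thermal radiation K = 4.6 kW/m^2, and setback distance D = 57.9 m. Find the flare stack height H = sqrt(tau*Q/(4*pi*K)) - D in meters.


tau*Q/(4*pi*K) = 0.43 * 5458597 / (4 * pi * 4.6) = 40605.2
sqrt(40605.2) = 201.507
H = 201.507 - 57.9 = 143.6

143.6 m


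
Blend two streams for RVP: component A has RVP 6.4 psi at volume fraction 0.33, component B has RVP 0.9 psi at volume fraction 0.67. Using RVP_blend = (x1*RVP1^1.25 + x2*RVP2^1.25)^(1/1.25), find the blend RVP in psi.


Chevron index: RVP_blend = (sum xi*RVPi^1.25)^(1/1.25)
RVP^1.25 terms: 0.33 * 6.4^1.25 + 0.67 * 0.9^1.25 = 3.94655
RVP_blend = 3.94655^(1/1.25) = 2.999

2.999 psi


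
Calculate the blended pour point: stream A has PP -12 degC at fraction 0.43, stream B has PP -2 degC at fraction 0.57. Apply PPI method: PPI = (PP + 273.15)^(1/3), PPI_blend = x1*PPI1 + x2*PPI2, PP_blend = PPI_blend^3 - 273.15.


PPI_1 = (-12 + 273.15)^(1/3) = 6.391901
PPI_2 = (-2 + 273.15)^(1/3) = 6.472467
PPI_blend = 0.43 * 6.391901 + 0.57 * 6.472467 = 6.437824
PP_blend = 6.437824^3 - 273.15 = 266.8193 - 273.15 = -6.33

-6.33 degC


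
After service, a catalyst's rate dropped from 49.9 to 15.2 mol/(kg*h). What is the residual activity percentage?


Activity (%) = (rate_used / rate_fresh) * 100
rate_used = 15.2, rate_fresh = 49.9
= (15.2 / 49.9) * 100
= 0.3046 * 100 = 30.46

30.46 %


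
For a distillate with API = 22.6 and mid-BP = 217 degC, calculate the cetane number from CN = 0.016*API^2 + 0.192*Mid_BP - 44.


CN = 0.016 * 22.6^2 + 0.192 * 217 - 44
CN = 8.17216 + 41.664 - 44 = 5.83616

5.83616


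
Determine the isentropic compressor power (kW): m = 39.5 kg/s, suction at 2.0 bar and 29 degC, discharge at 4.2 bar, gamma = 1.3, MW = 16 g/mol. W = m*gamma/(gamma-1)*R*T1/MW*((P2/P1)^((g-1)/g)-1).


Isentropic work: W = m*(gamma/(gamma-1))*(R*T1/MW)*((P2/P1)^((gamma-1)/gamma) - 1)
T1 = 29 + 273.15 = 302.15 K
Pressure ratio = 4.2 / 2.0 = 2.1
Exponent = (1.3 - 1)/1.3 = 0.230769
(P2/P1)^exp - 1 = 2.1^0.230769 - 1 = 0.186747
W = 39.5 * 1.3 / 0.3 * 8.314 * 302.15 / 16 * 0.186747 = 5019

5019 kW


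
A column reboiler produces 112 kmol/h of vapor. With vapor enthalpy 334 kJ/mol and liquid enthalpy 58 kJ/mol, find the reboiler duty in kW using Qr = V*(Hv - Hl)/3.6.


Qr = 112 * (334 - 58) / 3.6 = 112 * 276 / 3.6 = 8587

8587 kW


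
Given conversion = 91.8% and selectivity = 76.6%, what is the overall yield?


Overall yield = conversion (%) * selectivity (%) / 100
Conversion = 91.8%, Selectivity = 76.6%
Y = 91.8 * 76.6 / 100
= 70.3188 %

70.3188 %


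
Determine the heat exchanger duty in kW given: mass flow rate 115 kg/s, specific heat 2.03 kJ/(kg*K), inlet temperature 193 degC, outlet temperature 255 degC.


Q = m_dot * cp * delta_T
delta_T = 255 - 193 = 62 K
Q = 115 * 2.03 * 62
= 233.45 * 62
= 14473.9 kW

14473.9 kW


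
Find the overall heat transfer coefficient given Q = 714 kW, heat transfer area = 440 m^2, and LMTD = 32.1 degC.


From Q = U*A*LMTD, U = Q / (A * LMTD)
U = 714 / (440 * 32.1) = 714 / 14124 = 0.05055

0.05055 kW/(m^2*K)


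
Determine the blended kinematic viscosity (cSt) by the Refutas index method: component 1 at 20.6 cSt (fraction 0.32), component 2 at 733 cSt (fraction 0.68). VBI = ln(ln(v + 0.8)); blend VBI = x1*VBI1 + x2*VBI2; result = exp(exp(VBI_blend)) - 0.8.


Refutas method: VBN_i = 14.534*ln(ln(visc_i + 0.8)) + 10.975, blended linearly by mass fraction; since VBN is linear in VBI_i = ln(ln(visc_i + 0.8)) and the fractions sum to 1, blend VBI directly: visc = exp(exp(VBI_blend)) - 0.8
VBI_1 = ln(ln(20.6 + 0.8)) = 1.11952
VBI_2 = ln(ln(733 + 0.8)) = 1.8868
VBI_blend = 0.32 * 1.11952 + 0.68 * 1.8868 = 1.64127
visc_blend = exp(exp(1.64127)) - 0.8 = 173.7

173.7 cSt


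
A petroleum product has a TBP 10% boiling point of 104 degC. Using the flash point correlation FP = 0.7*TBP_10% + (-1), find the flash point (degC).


FP = 0.7 * 104 + (-1) = 71.8

71.8 degC


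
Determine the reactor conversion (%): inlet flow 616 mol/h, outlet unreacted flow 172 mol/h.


X = (F_in - F_out) / F_in * 100
Moles reacted = 616 - 172 = 444
X = 444 / 616 * 100
= 0.7208 * 100
= 72.08 %

72.08 %


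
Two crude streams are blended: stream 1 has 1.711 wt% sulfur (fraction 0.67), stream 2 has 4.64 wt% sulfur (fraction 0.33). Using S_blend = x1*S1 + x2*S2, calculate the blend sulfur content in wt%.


Linear sulfur blending: S_blend = x1*S1 + x2*S2
Contribution 1: 0.67 * 1.711 = 1.14637 wt%
Contribution 2: 0.33 * 4.64 = 1.5312 wt%
S_blend = 1.14637 + 1.5312 = 2.67757

2.67757 wt%


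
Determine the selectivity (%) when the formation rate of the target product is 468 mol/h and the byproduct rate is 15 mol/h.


Selectivity = desired / (desired + undesired) * 100
Total products = 468 + 15 = 483 mol/h
S = 468 / 483 * 100
= 0.9689 * 100
= 96.89 %

96.89 %


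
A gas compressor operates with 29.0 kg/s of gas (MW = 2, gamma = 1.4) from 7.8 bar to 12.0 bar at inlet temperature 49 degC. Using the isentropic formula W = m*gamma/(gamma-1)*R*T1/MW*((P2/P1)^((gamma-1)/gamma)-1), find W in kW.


Isentropic work: W = m*(gamma/(gamma-1))*(R*T1/MW)*((P2/P1)^((gamma-1)/gamma) - 1)
T1 = 49 + 273.15 = 322.15 K
Pressure ratio = 12.0 / 7.8 = 1.53846
Exponent = (1.4 - 1)/1.4 = 0.285714
(P2/P1)^exp - 1 = 1.53846^0.285714 - 1 = 0.130975
W = 29.0 * 1.4 / 0.4 * 8.314 * 322.15 / 2 * 0.130975 = 17800

17800 kW


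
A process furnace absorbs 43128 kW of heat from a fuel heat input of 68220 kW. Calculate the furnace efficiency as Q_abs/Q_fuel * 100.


Furnace efficiency = Q_absorbed / Q_fuel * 100
= 43128 / 68220 * 100 = 63.22

63.22 %


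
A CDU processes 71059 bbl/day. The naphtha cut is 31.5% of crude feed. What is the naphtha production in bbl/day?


Crude throughput = 71059 bbl/day
Fraction yield = 31.5%
yield = throughput * fraction / 100
yield = 71059 * 31.5 / 100 = 22383.585

22383.585 bbl/day


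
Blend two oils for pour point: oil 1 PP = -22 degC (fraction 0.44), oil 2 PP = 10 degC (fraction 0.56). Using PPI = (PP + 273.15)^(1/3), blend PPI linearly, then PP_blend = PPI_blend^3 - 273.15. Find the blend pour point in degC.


PPI_1 = (-22 + 273.15)^(1/3) = 6.30925
PPI_2 = (10 + 273.15)^(1/3) = 6.566574
PPI_blend = 0.44 * 6.30925 + 0.56 * 6.566574 = 6.453351
PP_blend = 6.453351^3 - 273.15 = 268.7546 - 273.15 = -4.4

-4.4 degC


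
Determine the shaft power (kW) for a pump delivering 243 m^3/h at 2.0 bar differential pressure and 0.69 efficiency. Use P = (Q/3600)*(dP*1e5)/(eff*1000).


Q = 243 / 3600 = 0.0675 m^3/s
P = 0.0675 * (2.0 * 1e5) / 0.69 / 1000 = 19.57

19.57 kW


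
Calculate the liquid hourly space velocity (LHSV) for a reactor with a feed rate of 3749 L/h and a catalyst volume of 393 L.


LHSV = volumetric feed rate / catalyst volume
= 3749 L/h / 393 L
= 9.539 h^-1

9.539 h^-1


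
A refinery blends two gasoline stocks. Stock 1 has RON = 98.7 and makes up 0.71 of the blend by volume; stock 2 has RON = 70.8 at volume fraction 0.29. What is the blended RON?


Linear blending: RON_blend = sum(vi * RONi)
Contribution 1: 0.71 * 98.7 = 70.077
Contribution 2: 0.29 * 70.8 = 20.532
RON_blend = 70.077 + 20.532 = 90.609

90.609


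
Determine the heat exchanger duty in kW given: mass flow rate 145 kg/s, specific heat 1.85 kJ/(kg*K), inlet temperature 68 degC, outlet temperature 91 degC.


Q = m_dot * cp * delta_T
delta_T = 91 - 68 = 23 K
Q = 145 * 1.85 * 23
= 268.25 * 23
= 6169.75 kW

6169.75 kW


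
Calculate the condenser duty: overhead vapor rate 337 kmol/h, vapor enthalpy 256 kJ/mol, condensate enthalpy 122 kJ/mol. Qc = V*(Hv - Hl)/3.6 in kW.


Qc = 337 * (256 - 122) / 3.6 = 337 * 134 / 3.6 = 12540

12540 kW


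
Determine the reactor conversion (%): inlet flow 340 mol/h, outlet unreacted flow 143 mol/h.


X = (F_in - F_out) / F_in * 100
Moles reacted = 340 - 143 = 197
X = 197 / 340 * 100
= 0.5794 * 100
= 57.94 %

57.94 %


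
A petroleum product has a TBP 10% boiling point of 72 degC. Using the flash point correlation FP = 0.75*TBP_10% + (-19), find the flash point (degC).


FP = 0.75 * 72 + (-19) = 35

35 degC


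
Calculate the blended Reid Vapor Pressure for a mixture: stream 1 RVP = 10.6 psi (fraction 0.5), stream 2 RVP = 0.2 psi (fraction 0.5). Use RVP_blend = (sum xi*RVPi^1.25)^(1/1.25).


Chevron index: RVP_blend = (sum xi*RVPi^1.25)^(1/1.25)
RVP^1.25 terms: 0.5 * 10.6^1.25 + 0.5 * 0.2^1.25 = 9.63005
RVP_blend = 9.63005^(1/1.25) = 6.122

6.122 psi


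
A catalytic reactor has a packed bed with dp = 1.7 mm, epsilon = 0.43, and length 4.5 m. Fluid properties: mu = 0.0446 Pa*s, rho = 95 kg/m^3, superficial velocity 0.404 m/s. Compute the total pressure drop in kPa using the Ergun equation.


dp = 1.7 mm = 0.0017 m
Viscous term = 150*0.0446*0.404*(1-0.43)^2 / (0.0017^2*0.43^3) = 3821680
Inertial term = 1.75*95*0.404^2*(1-0.43) / (0.0017*0.43^3) = 114431
dP/L = 3821680 + 114431 = 3936110 Pa/m
dP = 3936110 * 4.5 / 1000 = 17710 kPa

17710 kPa


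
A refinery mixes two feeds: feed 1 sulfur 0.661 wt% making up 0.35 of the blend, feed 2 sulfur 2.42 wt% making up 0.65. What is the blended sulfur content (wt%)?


Linear sulfur blending: S_blend = x1*S1 + x2*S2
Contribution 1: 0.35 * 0.661 = 0.23135 wt%
Contribution 2: 0.65 * 2.42 = 1.573 wt%
S_blend = 0.23135 + 1.573 = 1.80435

1.80435 wt%


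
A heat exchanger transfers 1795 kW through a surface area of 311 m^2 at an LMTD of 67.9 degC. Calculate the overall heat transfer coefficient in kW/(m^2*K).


From Q = U*A*LMTD, U = Q / (A * LMTD)
U = 1795 / (311 * 67.9) = 1795 / 21116.9 = 0.08500

0.08500 kW/(m^2*K)


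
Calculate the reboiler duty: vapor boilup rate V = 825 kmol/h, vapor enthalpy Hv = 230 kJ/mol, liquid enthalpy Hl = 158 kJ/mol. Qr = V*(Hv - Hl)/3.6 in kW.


Qr = 825 * (230 - 158) / 3.6 = 825 * 72 / 3.6 = 16500

16500 kW


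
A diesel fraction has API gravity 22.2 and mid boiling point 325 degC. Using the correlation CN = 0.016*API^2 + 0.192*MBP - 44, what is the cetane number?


CN = 0.016 * 22.2^2 + 0.192 * 325 - 44
CN = 7.88544 + 62.4 - 44 = 26.28544

26.28544


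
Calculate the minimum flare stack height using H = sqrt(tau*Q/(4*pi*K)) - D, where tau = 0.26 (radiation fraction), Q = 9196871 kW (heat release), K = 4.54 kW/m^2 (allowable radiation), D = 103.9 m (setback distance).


tau*Q/(4*pi*K) = 0.26 * 9196871 / (4 * pi * 4.54) = 41912.9
sqrt(41912.9) = 204.726
H = 204.726 - 103.9 = 100.8

100.8 m


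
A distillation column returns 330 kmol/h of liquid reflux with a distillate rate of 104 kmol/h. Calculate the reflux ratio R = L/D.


Reflux ratio definition: R = L / D (liquid returned / distillate withdrawn)
L = 330 kmol/h, D = 104 kmol/h
R = 330 / 104 = 3.173

3.173


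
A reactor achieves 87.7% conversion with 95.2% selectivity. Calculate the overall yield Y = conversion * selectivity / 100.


Overall yield = conversion (%) * selectivity (%) / 100
Conversion = 87.7%, Selectivity = 95.2%
Y = 87.7 * 95.2 / 100
= 83.4904 %

83.4904 %


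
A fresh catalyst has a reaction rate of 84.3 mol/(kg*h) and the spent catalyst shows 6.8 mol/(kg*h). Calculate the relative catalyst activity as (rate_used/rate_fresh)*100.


Activity (%) = (rate_used / rate_fresh) * 100
rate_used = 6.8, rate_fresh = 84.3
= (6.8 / 84.3) * 100
= 0.08066 * 100 = 8.066

8.066 %


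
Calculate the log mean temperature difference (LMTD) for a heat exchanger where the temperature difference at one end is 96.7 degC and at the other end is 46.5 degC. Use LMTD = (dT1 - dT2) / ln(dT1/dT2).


LMTD = (dT1 - dT2) / ln(dT1/dT2)
= (96.7 - 46.5) / ln(96.7 / 46.5) = 50.2 / 0.732161 = 68.56

68.56 degC


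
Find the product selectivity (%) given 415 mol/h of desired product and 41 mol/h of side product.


Selectivity = desired / (desired + undesired) * 100
Total products = 415 + 41 = 456 mol/h
S = 415 / 456 * 100
= 0.9101 * 100
= 91.01 %

91.01 %


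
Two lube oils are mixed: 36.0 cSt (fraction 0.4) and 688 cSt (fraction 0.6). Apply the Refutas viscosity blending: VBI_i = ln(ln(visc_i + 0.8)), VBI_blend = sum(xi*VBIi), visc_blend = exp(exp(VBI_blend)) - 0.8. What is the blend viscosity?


Refutas method: VBN_i = 14.534*ln(ln(visc_i + 0.8)) + 10.975, blended linearly by mass fraction; since VBN is linear in VBI_i = ln(ln(visc_i + 0.8)) and the fractions sum to 1, blend VBI directly: visc = exp(exp(VBI_blend)) - 0.8
VBI_1 = ln(ln(36.0 + 0.8)) = 1.28246
VBI_2 = ln(ln(688 + 0.8)) = 1.87716
VBI_blend = 0.4 * 1.28246 + 0.6 * 1.87716 = 1.63928
visc_blend = exp(exp(1.63928)) - 0.8 = 171.9

171.9 cSt


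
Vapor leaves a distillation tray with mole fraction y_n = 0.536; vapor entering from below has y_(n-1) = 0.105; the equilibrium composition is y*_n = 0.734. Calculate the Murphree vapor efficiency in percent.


Murphree vapor efficiency: EMV = (y_n - y_(n-1)) / (y*_n - y_(n-1)) * 100
EMV = (0.536 - 0.105) / (0.734 - 0.105) * 100 = 0.431 / 0.629 * 100 = 68.52

68.52 %


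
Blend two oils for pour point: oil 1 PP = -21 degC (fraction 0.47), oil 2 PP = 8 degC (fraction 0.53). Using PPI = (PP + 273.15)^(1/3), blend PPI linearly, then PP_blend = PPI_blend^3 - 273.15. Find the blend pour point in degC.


PPI_1 = (-21 + 273.15)^(1/3) = 6.317613
PPI_2 = (8 + 273.15)^(1/3) = 6.551077
PPI_blend = 0.47 * 6.317613 + 0.53 * 6.551077 = 6.441349
PP_blend = 6.441349^3 - 273.15 = 267.2579 - 273.15 = -5.89

-5.89 degC


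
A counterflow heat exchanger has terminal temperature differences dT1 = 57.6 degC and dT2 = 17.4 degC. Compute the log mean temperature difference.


LMTD = (dT1 - dT2) / ln(dT1/dT2)
= (57.6 - 17.4) / ln(57.6 / 17.4) = 40.2 / 1.19705 = 33.58

33.58 degC


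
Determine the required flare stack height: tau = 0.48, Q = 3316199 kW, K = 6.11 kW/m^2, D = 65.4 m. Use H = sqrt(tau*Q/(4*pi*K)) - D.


tau*Q/(4*pi*K) = 0.48 * 3316199 / (4 * pi * 6.11) = 20731.5
sqrt(20731.5) = 143.984
H = 143.984 - 65.4 = 78.58

78.58 m


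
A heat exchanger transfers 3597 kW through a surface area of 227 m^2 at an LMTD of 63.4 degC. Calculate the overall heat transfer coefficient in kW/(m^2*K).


From Q = U*A*LMTD, U = Q / (A * LMTD)
U = 3597 / (227 * 63.4) = 3597 / 14391.8 = 0.2499

0.2499 kW/(m^2*K)


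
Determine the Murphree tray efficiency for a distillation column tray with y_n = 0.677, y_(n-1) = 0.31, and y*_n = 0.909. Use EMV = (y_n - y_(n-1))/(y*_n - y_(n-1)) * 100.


Murphree vapor efficiency: EMV = (y_n - y_(n-1)) / (y*_n - y_(n-1)) * 100
EMV = (0.677 - 0.31) / (0.909 - 0.31) * 100 = 0.367 / 0.599 * 100 = 61.27

61.27 %


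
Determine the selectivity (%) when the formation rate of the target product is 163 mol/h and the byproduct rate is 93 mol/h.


Selectivity = desired / (desired + undesired) * 100
Total products = 163 + 93 = 256 mol/h
S = 163 / 256 * 100
= 0.6367 * 100
= 63.67 %

63.67 %


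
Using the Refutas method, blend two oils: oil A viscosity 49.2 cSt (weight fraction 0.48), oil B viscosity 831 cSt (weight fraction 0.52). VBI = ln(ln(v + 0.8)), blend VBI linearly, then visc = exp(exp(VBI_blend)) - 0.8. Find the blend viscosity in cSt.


Refutas method: VBN_i = 14.534*ln(ln(visc_i + 0.8)) + 10.975, blended linearly by mass fraction; since VBN is linear in VBI_i = ln(ln(visc_i + 0.8)) and the fractions sum to 1, blend VBI directly: visc = exp(exp(VBI_blend)) - 0.8
VBI_1 = ln(ln(49.2 + 0.8)) = 1.36405
VBI_2 = ln(ln(831 + 0.8)) = 1.90562
VBI_blend = 0.48 * 1.36405 + 0.52 * 1.90562 = 1.64567
visc_blend = exp(exp(1.64567)) - 0.8 = 177.7

177.7 cSt
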